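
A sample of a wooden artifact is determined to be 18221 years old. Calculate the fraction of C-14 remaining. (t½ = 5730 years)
N/N₀ = (1/2)^(t/t½) = 0.1103 = 11%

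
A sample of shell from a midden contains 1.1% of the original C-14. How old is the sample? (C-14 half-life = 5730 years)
Age = t½ × log₂(1/ratio) = 37280 years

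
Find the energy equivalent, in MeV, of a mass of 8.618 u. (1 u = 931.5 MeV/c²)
E = mc² = 8028 MeV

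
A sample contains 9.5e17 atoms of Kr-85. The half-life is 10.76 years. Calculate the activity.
A = λN = 6.12e16 decays/year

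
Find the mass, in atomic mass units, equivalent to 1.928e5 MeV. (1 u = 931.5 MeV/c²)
m = E/c² = 207 u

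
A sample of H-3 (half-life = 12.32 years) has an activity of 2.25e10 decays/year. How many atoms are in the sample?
N = A/λ = 3.999e11 atoms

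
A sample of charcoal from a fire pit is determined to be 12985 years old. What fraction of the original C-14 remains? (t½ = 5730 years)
N/N₀ = (1/2)^(t/t½) = 0.2079 = 20.8%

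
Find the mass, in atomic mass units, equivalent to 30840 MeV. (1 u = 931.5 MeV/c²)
m = E/c² = 33.11 u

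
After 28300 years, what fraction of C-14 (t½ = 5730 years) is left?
N/N₀ = (1/2)^(t/t½) = 0.0326 = 3.26%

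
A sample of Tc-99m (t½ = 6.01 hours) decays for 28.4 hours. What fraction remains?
N/N₀ = (1/2)^(t/t½) = 0.0378 = 3.78%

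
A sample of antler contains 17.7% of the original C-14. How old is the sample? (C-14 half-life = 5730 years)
Age = t½ × log₂(1/ratio) = 14310 years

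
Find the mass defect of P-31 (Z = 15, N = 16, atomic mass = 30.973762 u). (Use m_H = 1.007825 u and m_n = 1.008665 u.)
Δm = Z·m_H + N·m_n − M = 0.2823 u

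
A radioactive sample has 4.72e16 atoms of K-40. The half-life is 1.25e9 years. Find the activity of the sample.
A = λN = 2.617e7 decays/year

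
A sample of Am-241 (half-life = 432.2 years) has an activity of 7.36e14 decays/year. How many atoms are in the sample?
N = A/λ = 4.589e17 atoms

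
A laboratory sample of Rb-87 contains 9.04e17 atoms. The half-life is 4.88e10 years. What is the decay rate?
A = λN = 1.284e7 decays/year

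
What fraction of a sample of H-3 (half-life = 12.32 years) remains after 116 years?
N/N₀ = (1/2)^(t/t½) = 0.001464 = 0.146%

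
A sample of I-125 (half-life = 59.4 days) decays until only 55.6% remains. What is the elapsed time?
t = t½ × log₂(N₀/N) = 50.3 days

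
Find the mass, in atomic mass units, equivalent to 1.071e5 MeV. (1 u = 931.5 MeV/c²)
m = E/c² = 115 u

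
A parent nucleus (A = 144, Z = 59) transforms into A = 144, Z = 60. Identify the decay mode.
ΔA = 0, ΔZ = +1 ⇒ beta-minus decay (β⁻)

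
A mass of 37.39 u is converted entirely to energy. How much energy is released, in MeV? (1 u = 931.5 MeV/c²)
E = mc² = 34830 MeV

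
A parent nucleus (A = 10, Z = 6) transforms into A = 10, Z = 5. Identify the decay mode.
ΔA = 0, ΔZ = -1 ⇒ beta-plus decay (β⁺) or electron capture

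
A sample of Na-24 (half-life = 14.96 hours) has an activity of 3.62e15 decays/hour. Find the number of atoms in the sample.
N = A/λ = 7.813e16 atoms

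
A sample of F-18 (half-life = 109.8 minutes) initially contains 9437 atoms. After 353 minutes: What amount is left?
N = N₀(1/2)^(t/t½) = 1016 atoms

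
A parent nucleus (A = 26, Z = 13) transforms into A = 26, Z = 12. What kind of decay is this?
ΔA = 0, ΔZ = -1 ⇒ beta-plus decay (β⁺) or electron capture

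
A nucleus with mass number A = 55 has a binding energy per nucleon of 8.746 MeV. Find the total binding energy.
B.E. = 8.746 × 55 = 481 MeV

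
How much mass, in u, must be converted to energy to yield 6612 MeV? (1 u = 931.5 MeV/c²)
m = E/c² = 7.098 u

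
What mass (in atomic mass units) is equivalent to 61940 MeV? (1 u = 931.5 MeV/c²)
m = E/c² = 66.49 u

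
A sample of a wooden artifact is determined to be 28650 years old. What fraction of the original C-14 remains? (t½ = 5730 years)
N/N₀ = (1/2)^(t/t½) = 0.03125 = 3.12%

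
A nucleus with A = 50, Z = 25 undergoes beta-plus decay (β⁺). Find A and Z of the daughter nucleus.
Daughter: A = 50, Z = 24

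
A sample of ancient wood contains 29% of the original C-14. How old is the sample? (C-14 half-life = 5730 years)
Age = t½ × log₂(1/ratio) = 10230 years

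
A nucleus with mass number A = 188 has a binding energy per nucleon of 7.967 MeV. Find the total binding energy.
B.E. = 7.967 × 188 = 1498 MeV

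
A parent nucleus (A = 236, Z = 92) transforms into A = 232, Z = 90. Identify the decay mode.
ΔA = -4, ΔZ = -2 ⇒ alpha decay (α)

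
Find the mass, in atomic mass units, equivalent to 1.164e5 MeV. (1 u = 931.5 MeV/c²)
m = E/c² = 125 u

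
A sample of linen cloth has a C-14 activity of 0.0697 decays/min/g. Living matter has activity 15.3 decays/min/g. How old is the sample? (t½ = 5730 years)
Age = t½ × log₂(A₀/A) = 44570 years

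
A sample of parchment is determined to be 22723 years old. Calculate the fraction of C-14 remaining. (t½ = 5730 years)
N/N₀ = (1/2)^(t/t½) = 0.06401 = 6.4%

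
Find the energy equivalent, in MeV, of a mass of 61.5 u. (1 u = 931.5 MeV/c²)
E = mc² = 57290 MeV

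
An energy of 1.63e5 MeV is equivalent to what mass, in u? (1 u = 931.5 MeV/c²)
m = E/c² = 175 u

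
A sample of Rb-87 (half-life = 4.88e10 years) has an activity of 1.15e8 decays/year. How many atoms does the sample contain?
N = A/λ = 8.096e18 atoms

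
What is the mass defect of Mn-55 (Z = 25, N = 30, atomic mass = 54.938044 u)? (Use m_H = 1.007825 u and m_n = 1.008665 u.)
Δm = Z·m_H + N·m_n − M = 0.5175 u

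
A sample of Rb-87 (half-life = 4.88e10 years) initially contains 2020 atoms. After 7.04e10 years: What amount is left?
N = N₀(1/2)^(t/t½) = 743.2 atoms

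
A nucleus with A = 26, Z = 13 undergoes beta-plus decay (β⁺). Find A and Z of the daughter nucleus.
Daughter: A = 26, Z = 12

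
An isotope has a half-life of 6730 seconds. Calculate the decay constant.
λ = ln(2)/t½ = 1.03e-4 second⁻¹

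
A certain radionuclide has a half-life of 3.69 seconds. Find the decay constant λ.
λ = ln(2)/t½ = 0.1878 second⁻¹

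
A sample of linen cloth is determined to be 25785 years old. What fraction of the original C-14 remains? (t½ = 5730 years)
N/N₀ = (1/2)^(t/t½) = 0.04419 = 4.42%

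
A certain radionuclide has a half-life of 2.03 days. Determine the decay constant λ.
λ = ln(2)/t½ = 0.3415 day⁻¹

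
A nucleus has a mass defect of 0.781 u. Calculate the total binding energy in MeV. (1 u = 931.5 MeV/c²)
B.E. = Δm × 931.5 = 727.5 MeV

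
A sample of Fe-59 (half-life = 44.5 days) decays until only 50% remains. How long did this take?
t = t½ × log₂(N₀/N) = 44.5 days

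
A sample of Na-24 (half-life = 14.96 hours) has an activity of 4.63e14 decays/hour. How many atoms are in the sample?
N = A/λ = 9.993e15 atoms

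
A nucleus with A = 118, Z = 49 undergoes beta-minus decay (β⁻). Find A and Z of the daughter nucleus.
Daughter: A = 118, Z = 50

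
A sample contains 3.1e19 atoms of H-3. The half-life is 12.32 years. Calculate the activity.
A = λN = 1.744e18 decays/year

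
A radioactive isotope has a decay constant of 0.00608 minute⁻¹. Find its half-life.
t½ = ln(2)/λ = 114 minutes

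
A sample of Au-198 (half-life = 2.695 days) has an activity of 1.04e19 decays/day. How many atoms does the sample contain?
N = A/λ = 4.044e19 atoms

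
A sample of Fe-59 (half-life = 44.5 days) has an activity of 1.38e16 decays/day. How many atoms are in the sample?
N = A/λ = 8.86e17 atoms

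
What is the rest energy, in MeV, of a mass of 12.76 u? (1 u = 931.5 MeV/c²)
E = mc² = 11890 MeV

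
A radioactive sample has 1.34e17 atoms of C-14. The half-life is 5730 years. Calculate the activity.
A = λN = 1.621e13 decays/year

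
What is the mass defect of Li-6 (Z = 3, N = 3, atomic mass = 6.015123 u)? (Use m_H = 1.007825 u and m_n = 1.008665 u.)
Δm = Z·m_H + N·m_n − M = 0.03435 u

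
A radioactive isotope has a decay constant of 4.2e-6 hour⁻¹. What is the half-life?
t½ = ln(2)/λ = 1.65e5 hours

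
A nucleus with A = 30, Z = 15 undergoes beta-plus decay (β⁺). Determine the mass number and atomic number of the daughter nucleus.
Daughter: A = 30, Z = 14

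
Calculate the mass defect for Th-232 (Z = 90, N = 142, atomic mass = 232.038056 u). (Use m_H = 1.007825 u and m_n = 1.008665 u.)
Δm = Z·m_H + N·m_n − M = 1.897 u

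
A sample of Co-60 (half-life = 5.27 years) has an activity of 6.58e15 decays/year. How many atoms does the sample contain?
N = A/λ = 5.003e16 atoms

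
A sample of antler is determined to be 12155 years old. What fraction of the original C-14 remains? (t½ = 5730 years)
N/N₀ = (1/2)^(t/t½) = 0.2298 = 23%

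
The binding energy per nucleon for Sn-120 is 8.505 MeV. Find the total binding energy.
B.E. = 8.505 × 120 = 1021 MeV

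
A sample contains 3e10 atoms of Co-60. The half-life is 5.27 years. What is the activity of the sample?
A = λN = 3.946e9 decays/year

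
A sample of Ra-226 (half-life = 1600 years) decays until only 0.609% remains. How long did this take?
t = t½ × log₂(N₀/N) = 11770 years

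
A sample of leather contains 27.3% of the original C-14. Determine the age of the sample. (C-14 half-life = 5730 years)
Age = t½ × log₂(1/ratio) = 10730 years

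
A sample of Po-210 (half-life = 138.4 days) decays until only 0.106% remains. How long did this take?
t = t½ × log₂(N₀/N) = 1368 days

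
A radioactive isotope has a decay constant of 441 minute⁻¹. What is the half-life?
t½ = ln(2)/λ = 0.001572 minutes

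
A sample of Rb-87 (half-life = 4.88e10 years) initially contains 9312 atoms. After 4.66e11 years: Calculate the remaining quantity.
N = N₀(1/2)^(t/t½) = 12.43 atoms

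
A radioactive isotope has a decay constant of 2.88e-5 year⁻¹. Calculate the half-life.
t½ = ln(2)/λ = 24070 years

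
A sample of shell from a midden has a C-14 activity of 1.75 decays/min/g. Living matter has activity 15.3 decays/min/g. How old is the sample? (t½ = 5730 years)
Age = t½ × log₂(A₀/A) = 17920 years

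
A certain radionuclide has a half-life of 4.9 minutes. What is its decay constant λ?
λ = ln(2)/t½ = 0.1415 minute⁻¹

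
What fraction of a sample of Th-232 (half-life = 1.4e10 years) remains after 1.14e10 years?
N/N₀ = (1/2)^(t/t½) = 0.5687 = 56.9%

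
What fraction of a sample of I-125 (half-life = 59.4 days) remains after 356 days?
N/N₀ = (1/2)^(t/t½) = 0.0157 = 1.57%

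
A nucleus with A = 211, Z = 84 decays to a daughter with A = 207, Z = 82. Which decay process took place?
ΔA = -4, ΔZ = -2 ⇒ alpha decay (α)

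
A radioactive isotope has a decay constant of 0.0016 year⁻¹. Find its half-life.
t½ = ln(2)/λ = 433.2 years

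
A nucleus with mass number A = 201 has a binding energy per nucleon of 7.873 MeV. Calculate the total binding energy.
B.E. = 7.873 × 201 = 1582 MeV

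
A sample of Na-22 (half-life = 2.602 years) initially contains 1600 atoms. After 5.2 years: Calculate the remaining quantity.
N = N₀(1/2)^(t/t½) = 400.4 atoms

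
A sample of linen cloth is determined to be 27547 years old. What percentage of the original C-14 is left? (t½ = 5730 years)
N/N₀ = (1/2)^(t/t½) = 0.03571 = 3.57%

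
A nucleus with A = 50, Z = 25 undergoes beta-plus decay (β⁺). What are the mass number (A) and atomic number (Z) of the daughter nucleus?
Daughter: A = 50, Z = 24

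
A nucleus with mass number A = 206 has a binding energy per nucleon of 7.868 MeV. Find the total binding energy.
B.E. = 7.868 × 206 = 1621 MeV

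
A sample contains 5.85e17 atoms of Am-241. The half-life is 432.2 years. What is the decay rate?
A = λN = 9.382e14 decays/year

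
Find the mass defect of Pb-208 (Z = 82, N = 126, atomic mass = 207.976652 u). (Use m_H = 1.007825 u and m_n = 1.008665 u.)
Δm = Z·m_H + N·m_n − M = 1.757 u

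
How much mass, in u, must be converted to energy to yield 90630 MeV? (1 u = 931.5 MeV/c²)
m = E/c² = 97.29 u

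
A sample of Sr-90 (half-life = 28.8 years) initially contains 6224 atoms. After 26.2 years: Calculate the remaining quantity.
N = N₀(1/2)^(t/t½) = 3313 atoms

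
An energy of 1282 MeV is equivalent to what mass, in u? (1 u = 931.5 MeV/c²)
m = E/c² = 1.376 u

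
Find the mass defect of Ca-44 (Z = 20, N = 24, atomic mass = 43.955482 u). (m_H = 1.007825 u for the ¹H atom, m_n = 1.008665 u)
Δm = Z·m_H + N·m_n − M = 0.409 u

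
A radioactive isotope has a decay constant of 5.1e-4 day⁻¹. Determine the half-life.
t½ = ln(2)/λ = 1359 days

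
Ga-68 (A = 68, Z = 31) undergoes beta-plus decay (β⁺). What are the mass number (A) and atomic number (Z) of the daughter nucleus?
Daughter: A = 68, Z = 30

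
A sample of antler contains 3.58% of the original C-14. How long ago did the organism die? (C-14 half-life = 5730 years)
Age = t½ × log₂(1/ratio) = 27530 years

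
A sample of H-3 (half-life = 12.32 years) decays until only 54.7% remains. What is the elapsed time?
t = t½ × log₂(N₀/N) = 10.72 years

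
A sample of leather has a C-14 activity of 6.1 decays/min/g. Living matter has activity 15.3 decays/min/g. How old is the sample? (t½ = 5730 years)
Age = t½ × log₂(A₀/A) = 7602 years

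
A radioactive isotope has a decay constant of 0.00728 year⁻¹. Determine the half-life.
t½ = ln(2)/λ = 95.21 years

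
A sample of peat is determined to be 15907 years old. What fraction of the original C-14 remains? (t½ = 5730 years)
N/N₀ = (1/2)^(t/t½) = 0.146 = 14.6%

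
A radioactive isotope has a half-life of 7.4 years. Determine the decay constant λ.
λ = ln(2)/t½ = 0.09367 year⁻¹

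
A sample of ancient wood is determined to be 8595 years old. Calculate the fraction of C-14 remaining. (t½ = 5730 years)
N/N₀ = (1/2)^(t/t½) = 0.3536 = 35.4%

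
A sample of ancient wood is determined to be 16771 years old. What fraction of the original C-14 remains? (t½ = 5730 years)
N/N₀ = (1/2)^(t/t½) = 0.1315 = 13.1%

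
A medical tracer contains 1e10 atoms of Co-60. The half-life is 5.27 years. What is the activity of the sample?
A = λN = 1.315e9 decays/year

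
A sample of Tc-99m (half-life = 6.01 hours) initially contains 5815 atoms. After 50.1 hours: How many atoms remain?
N = N₀(1/2)^(t/t½) = 17.99 atoms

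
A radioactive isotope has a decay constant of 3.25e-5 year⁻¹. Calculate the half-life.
t½ = ln(2)/λ = 21330 years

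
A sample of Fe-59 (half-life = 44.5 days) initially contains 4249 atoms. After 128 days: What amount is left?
N = N₀(1/2)^(t/t½) = 578.6 atoms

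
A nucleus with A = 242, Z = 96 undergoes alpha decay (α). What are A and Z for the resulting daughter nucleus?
Daughter: A = 238, Z = 94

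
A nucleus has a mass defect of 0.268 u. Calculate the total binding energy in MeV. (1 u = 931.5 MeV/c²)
B.E. = Δm × 931.5 = 249.6 MeV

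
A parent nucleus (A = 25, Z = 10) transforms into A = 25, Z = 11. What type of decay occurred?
ΔA = 0, ΔZ = +1 ⇒ beta-minus decay (β⁻)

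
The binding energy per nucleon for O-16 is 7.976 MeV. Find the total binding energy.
B.E. = 7.976 × 16 = 127.6 MeV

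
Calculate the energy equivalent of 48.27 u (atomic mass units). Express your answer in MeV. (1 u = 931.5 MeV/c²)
E = mc² = 44960 MeV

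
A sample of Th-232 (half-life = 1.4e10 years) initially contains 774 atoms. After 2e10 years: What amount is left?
N = N₀(1/2)^(t/t½) = 287.5 atoms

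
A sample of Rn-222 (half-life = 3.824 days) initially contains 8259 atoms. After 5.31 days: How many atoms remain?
N = N₀(1/2)^(t/t½) = 3154 atoms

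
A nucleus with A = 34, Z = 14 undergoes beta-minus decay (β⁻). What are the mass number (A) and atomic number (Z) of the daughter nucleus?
Daughter: A = 34, Z = 15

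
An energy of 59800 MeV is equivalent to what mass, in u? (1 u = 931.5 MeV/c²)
m = E/c² = 64.2 u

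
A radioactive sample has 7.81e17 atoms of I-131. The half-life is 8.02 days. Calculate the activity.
A = λN = 6.75e16 decays/day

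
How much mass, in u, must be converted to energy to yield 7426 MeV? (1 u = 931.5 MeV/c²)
m = E/c² = 7.972 u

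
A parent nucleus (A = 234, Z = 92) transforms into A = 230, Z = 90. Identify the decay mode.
ΔA = -4, ΔZ = -2 ⇒ alpha decay (α)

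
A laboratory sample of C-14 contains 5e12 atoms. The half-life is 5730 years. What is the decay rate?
A = λN = 6.048e8 decays/year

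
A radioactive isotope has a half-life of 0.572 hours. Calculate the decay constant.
λ = ln(2)/t½ = 1.212 hour⁻¹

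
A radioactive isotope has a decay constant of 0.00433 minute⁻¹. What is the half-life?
t½ = ln(2)/λ = 160.1 minutes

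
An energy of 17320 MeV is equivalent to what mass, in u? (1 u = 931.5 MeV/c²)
m = E/c² = 18.59 u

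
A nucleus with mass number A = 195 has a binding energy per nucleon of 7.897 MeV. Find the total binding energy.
B.E. = 7.897 × 195 = 1540 MeV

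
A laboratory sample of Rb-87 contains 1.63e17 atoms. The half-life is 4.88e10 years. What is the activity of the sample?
A = λN = 2.315e6 decays/year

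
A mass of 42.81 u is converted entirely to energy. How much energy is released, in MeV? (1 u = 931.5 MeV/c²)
E = mc² = 39880 MeV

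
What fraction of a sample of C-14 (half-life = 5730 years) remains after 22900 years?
N/N₀ = (1/2)^(t/t½) = 0.06265 = 6.27%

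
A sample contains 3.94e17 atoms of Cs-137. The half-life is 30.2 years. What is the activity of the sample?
A = λN = 9.043e15 decays/year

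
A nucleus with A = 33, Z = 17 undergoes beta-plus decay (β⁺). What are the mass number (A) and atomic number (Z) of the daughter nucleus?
Daughter: A = 33, Z = 16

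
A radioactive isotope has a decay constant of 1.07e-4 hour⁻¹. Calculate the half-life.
t½ = ln(2)/λ = 6478 hours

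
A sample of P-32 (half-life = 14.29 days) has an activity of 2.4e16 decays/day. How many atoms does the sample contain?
N = A/λ = 4.948e17 atoms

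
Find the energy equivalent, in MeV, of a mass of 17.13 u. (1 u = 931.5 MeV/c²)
E = mc² = 15960 MeV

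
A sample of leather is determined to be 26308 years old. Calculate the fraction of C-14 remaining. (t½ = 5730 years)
N/N₀ = (1/2)^(t/t½) = 0.04148 = 4.15%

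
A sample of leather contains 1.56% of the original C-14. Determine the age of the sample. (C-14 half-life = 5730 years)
Age = t½ × log₂(1/ratio) = 34390 years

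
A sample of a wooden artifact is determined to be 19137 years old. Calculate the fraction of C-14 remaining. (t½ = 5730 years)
N/N₀ = (1/2)^(t/t½) = 0.09877 = 9.88%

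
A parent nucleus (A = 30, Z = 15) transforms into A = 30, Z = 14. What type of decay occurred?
ΔA = 0, ΔZ = -1 ⇒ beta-plus decay (β⁺) or electron capture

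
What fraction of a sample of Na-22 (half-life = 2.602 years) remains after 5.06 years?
N/N₀ = (1/2)^(t/t½) = 0.2598 = 26%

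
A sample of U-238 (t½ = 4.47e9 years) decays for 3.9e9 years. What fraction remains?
N/N₀ = (1/2)^(t/t½) = 0.5462 = 54.6%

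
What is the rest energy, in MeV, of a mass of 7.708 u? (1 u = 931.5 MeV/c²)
E = mc² = 7180 MeV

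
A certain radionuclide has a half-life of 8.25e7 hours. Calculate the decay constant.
λ = ln(2)/t½ = 8.402e-9 hour⁻¹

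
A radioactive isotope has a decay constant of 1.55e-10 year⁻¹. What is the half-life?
t½ = ln(2)/λ = 4.472e9 years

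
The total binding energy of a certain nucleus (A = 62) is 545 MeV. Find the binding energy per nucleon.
B.E./A = 545/62 = 8.79 MeV/nucleon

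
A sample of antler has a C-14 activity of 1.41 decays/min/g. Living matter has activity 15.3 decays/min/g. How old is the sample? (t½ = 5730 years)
Age = t½ × log₂(A₀/A) = 19710 years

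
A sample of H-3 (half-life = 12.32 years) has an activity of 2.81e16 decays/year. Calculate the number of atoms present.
N = A/λ = 4.994e17 atoms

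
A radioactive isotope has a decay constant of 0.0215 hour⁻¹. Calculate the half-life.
t½ = ln(2)/λ = 32.24 hours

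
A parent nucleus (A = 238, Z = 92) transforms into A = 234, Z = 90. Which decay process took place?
ΔA = -4, ΔZ = -2 ⇒ alpha decay (α)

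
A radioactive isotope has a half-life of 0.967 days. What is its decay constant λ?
λ = ln(2)/t½ = 0.7168 day⁻¹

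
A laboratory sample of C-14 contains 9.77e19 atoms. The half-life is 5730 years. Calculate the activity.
A = λN = 1.182e16 decays/year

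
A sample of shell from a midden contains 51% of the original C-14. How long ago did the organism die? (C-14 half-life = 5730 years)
Age = t½ × log₂(1/ratio) = 5566 years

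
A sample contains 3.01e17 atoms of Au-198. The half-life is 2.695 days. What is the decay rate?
A = λN = 7.742e16 decays/day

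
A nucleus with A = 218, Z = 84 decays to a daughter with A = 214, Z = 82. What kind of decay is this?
ΔA = -4, ΔZ = -2 ⇒ alpha decay (α)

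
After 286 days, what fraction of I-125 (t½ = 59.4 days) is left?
N/N₀ = (1/2)^(t/t½) = 0.03553 = 3.55%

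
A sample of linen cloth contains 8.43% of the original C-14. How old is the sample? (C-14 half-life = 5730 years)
Age = t½ × log₂(1/ratio) = 20450 years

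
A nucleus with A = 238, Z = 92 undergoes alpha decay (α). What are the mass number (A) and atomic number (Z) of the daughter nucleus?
Daughter: A = 234, Z = 90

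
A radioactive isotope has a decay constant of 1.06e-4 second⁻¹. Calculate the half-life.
t½ = ln(2)/λ = 6539 seconds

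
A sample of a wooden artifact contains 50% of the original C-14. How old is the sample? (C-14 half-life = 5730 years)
Age = t½ × log₂(1/ratio) = 5730 years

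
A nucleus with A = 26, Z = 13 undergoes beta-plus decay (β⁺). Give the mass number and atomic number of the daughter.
Daughter: A = 26, Z = 12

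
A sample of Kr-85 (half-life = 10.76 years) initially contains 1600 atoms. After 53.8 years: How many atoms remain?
N = N₀(1/2)^(t/t½) = 50 atoms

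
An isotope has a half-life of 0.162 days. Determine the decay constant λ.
λ = ln(2)/t½ = 4.279 day⁻¹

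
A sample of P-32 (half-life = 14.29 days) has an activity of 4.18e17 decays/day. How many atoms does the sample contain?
N = A/λ = 8.618e18 atoms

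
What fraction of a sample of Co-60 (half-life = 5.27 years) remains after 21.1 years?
N/N₀ = (1/2)^(t/t½) = 0.06234 = 6.23%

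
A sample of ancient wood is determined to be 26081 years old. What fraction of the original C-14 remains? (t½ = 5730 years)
N/N₀ = (1/2)^(t/t½) = 0.04264 = 4.26%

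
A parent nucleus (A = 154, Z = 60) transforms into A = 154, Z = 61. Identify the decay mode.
ΔA = 0, ΔZ = +1 ⇒ beta-minus decay (β⁻)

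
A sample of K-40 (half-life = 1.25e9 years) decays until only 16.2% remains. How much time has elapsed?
t = t½ × log₂(N₀/N) = 3.282e9 years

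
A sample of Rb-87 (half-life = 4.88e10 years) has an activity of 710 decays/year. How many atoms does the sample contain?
N = A/λ = 4.999e13 atoms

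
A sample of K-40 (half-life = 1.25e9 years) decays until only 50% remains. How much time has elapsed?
t = t½ × log₂(N₀/N) = 1.25e9 years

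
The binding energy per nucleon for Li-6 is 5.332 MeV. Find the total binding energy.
B.E. = 5.332 × 6 = 31.99 MeV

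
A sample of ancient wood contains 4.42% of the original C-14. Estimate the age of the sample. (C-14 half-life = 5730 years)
Age = t½ × log₂(1/ratio) = 25780 years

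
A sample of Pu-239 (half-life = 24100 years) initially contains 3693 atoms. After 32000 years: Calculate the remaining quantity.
N = N₀(1/2)^(t/t½) = 1471 atoms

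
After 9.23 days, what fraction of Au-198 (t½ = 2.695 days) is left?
N/N₀ = (1/2)^(t/t½) = 0.09311 = 9.31%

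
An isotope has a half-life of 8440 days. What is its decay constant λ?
λ = ln(2)/t½ = 8.213e-5 day⁻¹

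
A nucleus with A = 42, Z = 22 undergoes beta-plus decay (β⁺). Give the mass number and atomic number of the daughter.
Daughter: A = 42, Z = 21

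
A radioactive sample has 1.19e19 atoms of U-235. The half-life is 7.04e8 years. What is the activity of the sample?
A = λN = 1.172e10 decays/year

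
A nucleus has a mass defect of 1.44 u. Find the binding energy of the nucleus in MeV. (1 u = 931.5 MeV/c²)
B.E. = Δm × 931.5 = 1341 MeV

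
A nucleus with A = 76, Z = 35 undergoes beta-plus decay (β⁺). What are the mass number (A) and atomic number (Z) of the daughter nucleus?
Daughter: A = 76, Z = 34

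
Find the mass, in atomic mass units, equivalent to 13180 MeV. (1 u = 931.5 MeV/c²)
m = E/c² = 14.15 u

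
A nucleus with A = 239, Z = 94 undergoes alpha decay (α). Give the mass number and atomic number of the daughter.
Daughter: A = 235, Z = 92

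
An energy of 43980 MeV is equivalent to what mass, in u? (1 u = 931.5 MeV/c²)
m = E/c² = 47.21 u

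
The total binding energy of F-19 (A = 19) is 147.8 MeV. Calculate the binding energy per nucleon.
B.E./A = 147.8/19 = 7.779 MeV/nucleon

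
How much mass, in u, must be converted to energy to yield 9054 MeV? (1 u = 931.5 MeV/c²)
m = E/c² = 9.72 u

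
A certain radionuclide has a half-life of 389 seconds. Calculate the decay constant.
λ = ln(2)/t½ = 0.001782 second⁻¹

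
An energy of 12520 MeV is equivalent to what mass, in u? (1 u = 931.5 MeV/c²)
m = E/c² = 13.44 u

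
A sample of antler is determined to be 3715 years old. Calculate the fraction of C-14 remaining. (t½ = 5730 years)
N/N₀ = (1/2)^(t/t½) = 0.638 = 63.8%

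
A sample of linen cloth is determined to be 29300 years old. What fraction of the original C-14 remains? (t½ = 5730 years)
N/N₀ = (1/2)^(t/t½) = 0.02889 = 2.89%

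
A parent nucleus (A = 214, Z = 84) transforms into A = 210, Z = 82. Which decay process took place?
ΔA = -4, ΔZ = -2 ⇒ alpha decay (α)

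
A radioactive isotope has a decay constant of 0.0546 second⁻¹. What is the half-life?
t½ = ln(2)/λ = 12.7 seconds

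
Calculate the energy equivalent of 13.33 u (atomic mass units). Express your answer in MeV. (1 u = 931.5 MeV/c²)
E = mc² = 12420 MeV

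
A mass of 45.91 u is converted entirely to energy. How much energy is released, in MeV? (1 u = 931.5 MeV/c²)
E = mc² = 42770 MeV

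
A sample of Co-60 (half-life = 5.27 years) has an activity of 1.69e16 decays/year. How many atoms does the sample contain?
N = A/λ = 1.285e17 atoms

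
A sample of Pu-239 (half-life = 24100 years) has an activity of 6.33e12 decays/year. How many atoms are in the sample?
N = A/λ = 2.201e17 atoms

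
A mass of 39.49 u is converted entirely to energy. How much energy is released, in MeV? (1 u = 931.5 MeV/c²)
E = mc² = 36780 MeV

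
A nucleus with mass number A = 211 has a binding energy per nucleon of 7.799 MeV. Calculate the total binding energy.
B.E. = 7.799 × 211 = 1646 MeV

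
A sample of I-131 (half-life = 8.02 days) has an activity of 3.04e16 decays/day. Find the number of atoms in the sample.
N = A/λ = 3.517e17 atoms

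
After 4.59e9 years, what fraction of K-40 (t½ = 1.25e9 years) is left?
N/N₀ = (1/2)^(t/t½) = 0.07845 = 7.85%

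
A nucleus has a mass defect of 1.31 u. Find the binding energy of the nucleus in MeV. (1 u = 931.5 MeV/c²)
B.E. = Δm × 931.5 = 1220 MeV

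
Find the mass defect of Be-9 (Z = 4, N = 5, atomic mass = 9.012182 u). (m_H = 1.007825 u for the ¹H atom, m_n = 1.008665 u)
Δm = Z·m_H + N·m_n − M = 0.06244 u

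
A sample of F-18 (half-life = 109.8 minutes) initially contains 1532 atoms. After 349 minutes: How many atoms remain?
N = N₀(1/2)^(t/t½) = 169.2 atoms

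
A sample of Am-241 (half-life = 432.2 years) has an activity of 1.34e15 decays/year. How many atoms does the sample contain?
N = A/λ = 8.355e17 atoms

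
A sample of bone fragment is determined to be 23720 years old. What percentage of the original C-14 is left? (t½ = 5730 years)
N/N₀ = (1/2)^(t/t½) = 0.05674 = 5.67%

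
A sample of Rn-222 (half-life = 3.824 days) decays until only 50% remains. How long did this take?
t = t½ × log₂(N₀/N) = 3.824 days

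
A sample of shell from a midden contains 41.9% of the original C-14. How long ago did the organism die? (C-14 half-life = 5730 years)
Age = t½ × log₂(1/ratio) = 7191 years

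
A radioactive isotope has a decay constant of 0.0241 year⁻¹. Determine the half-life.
t½ = ln(2)/λ = 28.76 years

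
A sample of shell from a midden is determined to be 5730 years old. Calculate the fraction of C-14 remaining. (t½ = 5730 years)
N/N₀ = (1/2)^(t/t½) = 0.5 = 50%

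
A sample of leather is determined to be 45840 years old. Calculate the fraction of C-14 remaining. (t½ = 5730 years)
N/N₀ = (1/2)^(t/t½) = 0.003906 = 0.391%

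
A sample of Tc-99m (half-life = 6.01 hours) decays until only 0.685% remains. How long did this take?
t = t½ × log₂(N₀/N) = 43.21 hours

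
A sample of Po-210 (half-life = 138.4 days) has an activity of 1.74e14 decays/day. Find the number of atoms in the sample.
N = A/λ = 3.474e16 atoms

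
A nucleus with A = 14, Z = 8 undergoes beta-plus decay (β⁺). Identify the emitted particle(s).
β⁺: positron (e⁺) + neutrino (νₑ)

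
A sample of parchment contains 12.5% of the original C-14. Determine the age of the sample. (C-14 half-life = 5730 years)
Age = t½ × log₂(1/ratio) = 17190 years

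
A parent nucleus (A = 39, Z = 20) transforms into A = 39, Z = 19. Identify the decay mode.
ΔA = 0, ΔZ = -1 ⇒ beta-plus decay (β⁺) or electron capture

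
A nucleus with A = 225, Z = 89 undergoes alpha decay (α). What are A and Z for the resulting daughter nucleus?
Daughter: A = 221, Z = 87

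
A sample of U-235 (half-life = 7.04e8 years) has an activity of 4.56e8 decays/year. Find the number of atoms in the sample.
N = A/λ = 4.631e17 atoms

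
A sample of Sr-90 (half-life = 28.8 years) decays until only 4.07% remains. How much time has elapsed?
t = t½ × log₂(N₀/N) = 133 years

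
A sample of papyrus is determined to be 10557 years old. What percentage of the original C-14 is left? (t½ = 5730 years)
N/N₀ = (1/2)^(t/t½) = 0.2789 = 27.9%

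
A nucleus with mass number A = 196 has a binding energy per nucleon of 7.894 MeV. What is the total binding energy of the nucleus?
B.E. = 7.894 × 196 = 1547 MeV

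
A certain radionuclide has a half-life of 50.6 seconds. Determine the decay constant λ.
λ = ln(2)/t½ = 0.0137 second⁻¹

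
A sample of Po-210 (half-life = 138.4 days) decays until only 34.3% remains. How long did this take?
t = t½ × log₂(N₀/N) = 213.7 days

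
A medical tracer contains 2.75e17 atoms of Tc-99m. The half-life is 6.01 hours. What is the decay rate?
A = λN = 3.172e16 decays/hour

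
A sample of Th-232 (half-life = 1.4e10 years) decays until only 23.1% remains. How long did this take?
t = t½ × log₂(N₀/N) = 2.96e10 years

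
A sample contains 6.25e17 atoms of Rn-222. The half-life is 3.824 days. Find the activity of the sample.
A = λN = 1.133e17 decays/day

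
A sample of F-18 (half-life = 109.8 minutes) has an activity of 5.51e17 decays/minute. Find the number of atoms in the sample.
N = A/λ = 8.728e19 atoms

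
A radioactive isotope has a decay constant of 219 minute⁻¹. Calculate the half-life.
t½ = ln(2)/λ = 0.003165 minutes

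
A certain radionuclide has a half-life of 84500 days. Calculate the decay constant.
λ = ln(2)/t½ = 8.203e-6 day⁻¹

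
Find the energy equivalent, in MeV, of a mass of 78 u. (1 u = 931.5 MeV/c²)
E = mc² = 72660 MeV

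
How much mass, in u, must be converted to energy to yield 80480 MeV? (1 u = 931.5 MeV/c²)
m = E/c² = 86.4 u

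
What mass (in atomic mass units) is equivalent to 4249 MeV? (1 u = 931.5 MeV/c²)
m = E/c² = 4.561 u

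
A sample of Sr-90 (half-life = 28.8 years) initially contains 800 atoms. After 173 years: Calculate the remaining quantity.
N = N₀(1/2)^(t/t½) = 12.44 atoms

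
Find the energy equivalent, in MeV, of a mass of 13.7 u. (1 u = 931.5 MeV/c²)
E = mc² = 12760 MeV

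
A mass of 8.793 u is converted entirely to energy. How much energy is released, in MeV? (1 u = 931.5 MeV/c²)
E = mc² = 8191 MeV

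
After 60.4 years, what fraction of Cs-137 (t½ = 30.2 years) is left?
N/N₀ = (1/2)^(t/t½) = 0.25 = 25%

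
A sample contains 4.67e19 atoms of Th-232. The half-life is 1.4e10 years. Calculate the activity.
A = λN = 2.312e9 decays/year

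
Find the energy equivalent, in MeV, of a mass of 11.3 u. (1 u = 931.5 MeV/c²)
E = mc² = 10530 MeV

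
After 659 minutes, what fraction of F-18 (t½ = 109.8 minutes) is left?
N/N₀ = (1/2)^(t/t½) = 0.01561 = 1.56%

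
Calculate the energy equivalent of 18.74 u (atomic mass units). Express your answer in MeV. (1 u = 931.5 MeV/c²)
E = mc² = 17460 MeV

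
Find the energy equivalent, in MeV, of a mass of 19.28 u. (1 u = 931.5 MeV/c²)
E = mc² = 17960 MeV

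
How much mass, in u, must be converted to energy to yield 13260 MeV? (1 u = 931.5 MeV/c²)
m = E/c² = 14.24 u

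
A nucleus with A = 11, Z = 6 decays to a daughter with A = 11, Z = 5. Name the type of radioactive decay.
ΔA = 0, ΔZ = -1 ⇒ beta-plus decay (β⁺) or electron capture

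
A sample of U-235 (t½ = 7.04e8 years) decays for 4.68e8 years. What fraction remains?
N/N₀ = (1/2)^(t/t½) = 0.6308 = 63.1%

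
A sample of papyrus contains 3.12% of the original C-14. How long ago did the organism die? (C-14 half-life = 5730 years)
Age = t½ × log₂(1/ratio) = 28660 years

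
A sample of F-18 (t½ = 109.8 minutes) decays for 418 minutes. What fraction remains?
N/N₀ = (1/2)^(t/t½) = 0.07145 = 7.15%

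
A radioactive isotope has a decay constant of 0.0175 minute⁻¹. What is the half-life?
t½ = ln(2)/λ = 39.61 minutes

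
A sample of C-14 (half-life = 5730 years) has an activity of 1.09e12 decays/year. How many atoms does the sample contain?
N = A/λ = 9.011e15 atoms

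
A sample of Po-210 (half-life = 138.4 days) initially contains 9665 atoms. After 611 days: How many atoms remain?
N = N₀(1/2)^(t/t½) = 453.1 atoms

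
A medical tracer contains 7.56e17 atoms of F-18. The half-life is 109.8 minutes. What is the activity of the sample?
A = λN = 4.772e15 decays/minute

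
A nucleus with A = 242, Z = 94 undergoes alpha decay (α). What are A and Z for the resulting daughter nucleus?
Daughter: A = 238, Z = 92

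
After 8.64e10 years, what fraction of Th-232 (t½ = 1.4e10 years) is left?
N/N₀ = (1/2)^(t/t½) = 0.01387 = 1.39%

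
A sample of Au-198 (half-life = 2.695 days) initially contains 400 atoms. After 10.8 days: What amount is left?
N = N₀(1/2)^(t/t½) = 24.87 atoms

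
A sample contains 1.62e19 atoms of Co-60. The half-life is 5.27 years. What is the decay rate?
A = λN = 2.131e18 decays/year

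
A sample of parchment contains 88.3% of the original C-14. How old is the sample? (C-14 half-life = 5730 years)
Age = t½ × log₂(1/ratio) = 1029 years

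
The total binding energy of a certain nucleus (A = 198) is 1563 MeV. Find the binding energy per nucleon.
B.E./A = 1563/198 = 7.894 MeV/nucleon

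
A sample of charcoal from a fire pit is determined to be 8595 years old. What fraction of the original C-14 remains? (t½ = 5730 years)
N/N₀ = (1/2)^(t/t½) = 0.3536 = 35.4%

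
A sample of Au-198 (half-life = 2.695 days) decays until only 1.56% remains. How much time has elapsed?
t = t½ × log₂(N₀/N) = 16.18 days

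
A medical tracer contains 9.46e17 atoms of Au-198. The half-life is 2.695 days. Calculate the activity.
A = λN = 2.433e17 decays/day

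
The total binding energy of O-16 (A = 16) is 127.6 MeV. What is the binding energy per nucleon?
B.E./A = 127.6/16 = 7.975 MeV/nucleon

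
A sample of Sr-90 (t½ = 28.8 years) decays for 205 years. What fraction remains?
N/N₀ = (1/2)^(t/t½) = 0.007199 = 0.72%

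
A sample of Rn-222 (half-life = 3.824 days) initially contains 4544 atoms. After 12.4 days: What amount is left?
N = N₀(1/2)^(t/t½) = 480.1 atoms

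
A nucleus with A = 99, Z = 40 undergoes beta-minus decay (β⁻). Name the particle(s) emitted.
β⁻: electron (e⁻) + antineutrino (ν̄ₑ)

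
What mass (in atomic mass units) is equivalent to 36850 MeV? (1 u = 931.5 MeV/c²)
m = E/c² = 39.56 u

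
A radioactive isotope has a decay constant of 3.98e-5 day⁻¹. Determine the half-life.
t½ = ln(2)/λ = 17420 days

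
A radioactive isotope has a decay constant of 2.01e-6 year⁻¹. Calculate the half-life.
t½ = ln(2)/λ = 3.448e5 years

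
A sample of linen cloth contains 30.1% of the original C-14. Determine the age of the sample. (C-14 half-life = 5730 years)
Age = t½ × log₂(1/ratio) = 9925 years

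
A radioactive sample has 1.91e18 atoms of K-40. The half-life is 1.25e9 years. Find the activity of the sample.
A = λN = 1.059e9 decays/year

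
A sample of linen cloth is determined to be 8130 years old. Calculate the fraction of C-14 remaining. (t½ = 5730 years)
N/N₀ = (1/2)^(t/t½) = 0.374 = 37.4%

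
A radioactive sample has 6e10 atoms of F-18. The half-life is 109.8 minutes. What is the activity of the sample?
A = λN = 3.788e8 decays/minute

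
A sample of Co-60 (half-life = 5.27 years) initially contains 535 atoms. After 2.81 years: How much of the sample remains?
N = N₀(1/2)^(t/t½) = 369.7 atoms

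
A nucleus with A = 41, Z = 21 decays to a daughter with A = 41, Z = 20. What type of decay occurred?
ΔA = 0, ΔZ = -1 ⇒ beta-plus decay (β⁺) or electron capture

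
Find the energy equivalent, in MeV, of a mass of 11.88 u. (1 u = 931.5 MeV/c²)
E = mc² = 11070 MeV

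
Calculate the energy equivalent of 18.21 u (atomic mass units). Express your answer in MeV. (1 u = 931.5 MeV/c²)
E = mc² = 16960 MeV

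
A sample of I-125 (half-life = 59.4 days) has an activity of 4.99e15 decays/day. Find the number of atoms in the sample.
N = A/λ = 4.276e17 atoms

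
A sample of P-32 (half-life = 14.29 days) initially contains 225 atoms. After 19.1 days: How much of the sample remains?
N = N₀(1/2)^(t/t½) = 89.09 atoms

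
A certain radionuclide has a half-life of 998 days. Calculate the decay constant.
λ = ln(2)/t½ = 6.945e-4 day⁻¹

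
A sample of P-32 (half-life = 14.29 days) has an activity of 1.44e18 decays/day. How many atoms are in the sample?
N = A/λ = 2.969e19 atoms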